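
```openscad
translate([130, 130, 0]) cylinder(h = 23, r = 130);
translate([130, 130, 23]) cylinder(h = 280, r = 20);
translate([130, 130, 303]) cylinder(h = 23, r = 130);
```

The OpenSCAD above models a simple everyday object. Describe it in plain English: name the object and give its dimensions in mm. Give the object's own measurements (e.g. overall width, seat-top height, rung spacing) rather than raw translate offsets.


A spool: two coaxial disc flanges of radius 130 mm and thickness 23 mm, joined by a core cylinder of radius 20 mm and height 280 mm. The lower flange rests on z = 0 and the three cylinders share a vertical axis.


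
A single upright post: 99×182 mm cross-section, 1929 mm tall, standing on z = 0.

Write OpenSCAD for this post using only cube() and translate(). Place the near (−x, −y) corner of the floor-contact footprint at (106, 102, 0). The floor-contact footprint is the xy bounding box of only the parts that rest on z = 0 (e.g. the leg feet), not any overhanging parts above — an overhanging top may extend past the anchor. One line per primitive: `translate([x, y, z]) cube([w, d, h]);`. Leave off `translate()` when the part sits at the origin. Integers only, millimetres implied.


translate([106, 102, 0]) cube([99, 182, 1929]);


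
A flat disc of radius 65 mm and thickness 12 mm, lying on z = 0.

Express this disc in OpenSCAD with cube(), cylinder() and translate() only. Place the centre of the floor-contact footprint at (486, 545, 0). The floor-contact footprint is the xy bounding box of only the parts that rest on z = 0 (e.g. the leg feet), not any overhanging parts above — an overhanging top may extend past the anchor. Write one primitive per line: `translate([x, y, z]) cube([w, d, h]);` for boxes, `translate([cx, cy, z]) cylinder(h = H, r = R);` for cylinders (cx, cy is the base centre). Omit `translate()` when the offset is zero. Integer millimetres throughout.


translate([486, 545, 0]) cylinder(h = 12, r = 65);


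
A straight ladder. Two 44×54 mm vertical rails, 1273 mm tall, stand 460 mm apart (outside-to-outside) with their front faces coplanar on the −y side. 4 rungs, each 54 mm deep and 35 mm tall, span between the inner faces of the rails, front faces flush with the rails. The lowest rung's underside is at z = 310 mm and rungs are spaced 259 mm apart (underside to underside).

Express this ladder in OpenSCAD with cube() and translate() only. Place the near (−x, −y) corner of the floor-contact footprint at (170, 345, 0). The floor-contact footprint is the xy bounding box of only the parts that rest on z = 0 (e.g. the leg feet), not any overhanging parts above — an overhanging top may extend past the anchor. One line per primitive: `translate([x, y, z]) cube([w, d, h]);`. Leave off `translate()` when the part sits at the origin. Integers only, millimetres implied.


// rung span = 460 - 2*44 = 372
// rung[k] z = 310 + k*259
translate([170, 345, 0]) cube([44, 54, 1273]);
translate([586, 345, 0]) cube([44, 54, 1273]);
translate([214, 345, 310]) cube([372, 54, 35]);
translate([214, 345, 569]) cube([372, 54, 35]);
translate([214, 345, 828]) cube([372, 54, 35]);
translate([214, 345, 1087]) cube([372, 54, 35]);


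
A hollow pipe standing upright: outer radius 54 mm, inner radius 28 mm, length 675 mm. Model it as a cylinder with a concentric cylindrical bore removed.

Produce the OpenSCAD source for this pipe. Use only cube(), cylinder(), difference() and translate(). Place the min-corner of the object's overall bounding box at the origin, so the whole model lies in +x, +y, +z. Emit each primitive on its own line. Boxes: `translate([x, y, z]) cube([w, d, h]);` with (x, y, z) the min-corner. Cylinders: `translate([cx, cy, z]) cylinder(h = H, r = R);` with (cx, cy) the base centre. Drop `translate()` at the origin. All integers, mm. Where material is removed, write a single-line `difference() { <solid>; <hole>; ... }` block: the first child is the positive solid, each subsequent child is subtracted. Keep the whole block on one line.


difference() { translate([54, 54, 0]) cylinder(h = 675, r = 54); translate([54, 54, 0]) cylinder(h = 675, r = 28); }


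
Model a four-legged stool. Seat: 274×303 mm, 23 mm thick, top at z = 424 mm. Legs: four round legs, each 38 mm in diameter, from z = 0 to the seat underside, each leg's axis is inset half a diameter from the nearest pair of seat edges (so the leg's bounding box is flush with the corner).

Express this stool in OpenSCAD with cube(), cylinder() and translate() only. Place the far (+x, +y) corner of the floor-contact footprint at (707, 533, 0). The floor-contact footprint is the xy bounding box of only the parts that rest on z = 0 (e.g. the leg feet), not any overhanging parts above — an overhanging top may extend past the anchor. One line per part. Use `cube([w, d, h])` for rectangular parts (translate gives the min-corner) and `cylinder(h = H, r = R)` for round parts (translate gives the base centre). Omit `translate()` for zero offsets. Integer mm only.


// leg_h = 424 - 23 = 401
translate([433, 230, 401]) cube([274, 303, 23]);
translate([452, 249, 0]) cylinder(h = 401, r = 19);
translate([688, 249, 0]) cylinder(h = 401, r = 19);
translate([452, 514, 0]) cylinder(h = 401, r = 19);
translate([688, 514, 0]) cylinder(h = 401, r = 19);


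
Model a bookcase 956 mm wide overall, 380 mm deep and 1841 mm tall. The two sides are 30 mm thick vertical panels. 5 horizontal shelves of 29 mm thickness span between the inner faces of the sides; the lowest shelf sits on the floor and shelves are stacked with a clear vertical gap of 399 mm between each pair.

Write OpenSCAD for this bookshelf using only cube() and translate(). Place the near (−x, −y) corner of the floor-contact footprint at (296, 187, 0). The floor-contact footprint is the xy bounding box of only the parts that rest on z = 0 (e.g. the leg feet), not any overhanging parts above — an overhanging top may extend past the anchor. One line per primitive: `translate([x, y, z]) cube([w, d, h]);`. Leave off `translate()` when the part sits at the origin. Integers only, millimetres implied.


translate([296, 187, 0]) cube([30, 380, 1841]);
translate([1222, 187, 0]) cube([30, 380, 1841]);
translate([326, 187, 0]) cube([896, 380, 29]);
translate([326, 187, 428]) cube([896, 380, 29]);
translate([326, 187, 856]) cube([896, 380, 29]);
translate([326, 187, 1284]) cube([896, 380, 29]);
translate([326, 187, 1712]) cube([896, 380, 29]);


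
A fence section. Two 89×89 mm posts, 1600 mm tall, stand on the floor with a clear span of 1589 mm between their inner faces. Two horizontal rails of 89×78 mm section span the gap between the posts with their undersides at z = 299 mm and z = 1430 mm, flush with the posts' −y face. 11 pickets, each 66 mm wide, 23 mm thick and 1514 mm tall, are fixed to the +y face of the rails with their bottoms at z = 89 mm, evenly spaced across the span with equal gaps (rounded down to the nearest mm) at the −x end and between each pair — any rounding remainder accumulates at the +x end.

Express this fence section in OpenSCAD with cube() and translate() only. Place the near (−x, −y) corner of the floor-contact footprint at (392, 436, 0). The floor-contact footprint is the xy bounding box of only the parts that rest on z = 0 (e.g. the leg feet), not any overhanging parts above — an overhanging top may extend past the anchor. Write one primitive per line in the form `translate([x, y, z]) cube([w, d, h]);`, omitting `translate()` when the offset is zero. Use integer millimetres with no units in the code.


translate([392, 436, 0]) cube([89, 89, 1600]);
translate([2070, 436, 0]) cube([89, 89, 1600]);
translate([481, 436, 299]) cube([1589, 89, 78]);
translate([481, 436, 1430]) cube([1589, 89, 78]);
translate([552, 525, 89]) cube([66, 23, 1514]);
translate([689, 525, 89]) cube([66, 23, 1514]);
translate([826, 525, 89]) cube([66, 23, 1514]);
translate([963, 525, 89]) cube([66, 23, 1514]);
translate([1100, 525, 89]) cube([66, 23, 1514]);
translate([1237, 525, 89]) cube([66, 23, 1514]);
translate([1374, 525, 89]) cube([66, 23, 1514]);
translate([1511, 525, 89]) cube([66, 23, 1514]);
translate([1648, 525, 89]) cube([66, 23, 1514]);
translate([1785, 525, 89]) cube([66, 23, 1514]);
translate([1922, 525, 89]) cube([66, 23, 1514]);


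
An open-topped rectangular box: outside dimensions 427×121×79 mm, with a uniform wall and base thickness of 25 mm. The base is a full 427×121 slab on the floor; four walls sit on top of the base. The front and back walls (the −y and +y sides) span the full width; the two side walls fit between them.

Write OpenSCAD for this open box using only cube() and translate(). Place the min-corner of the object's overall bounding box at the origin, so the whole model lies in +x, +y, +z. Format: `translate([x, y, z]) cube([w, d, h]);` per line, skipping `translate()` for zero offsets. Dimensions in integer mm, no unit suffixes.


cube([427, 121, 25]);
translate([0, 0, 25]) cube([427, 25, 54]);
translate([0, 96, 25]) cube([427, 25, 54]);
translate([0, 25, 25]) cube([25, 71, 54]);
translate([402, 25, 25]) cube([25, 71, 54]);


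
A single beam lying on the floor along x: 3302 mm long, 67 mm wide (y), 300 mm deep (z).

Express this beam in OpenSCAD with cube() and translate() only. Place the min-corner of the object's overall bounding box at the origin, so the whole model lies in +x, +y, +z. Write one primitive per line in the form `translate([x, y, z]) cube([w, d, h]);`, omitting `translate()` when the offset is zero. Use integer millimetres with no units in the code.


cube([3302, 67, 300]);


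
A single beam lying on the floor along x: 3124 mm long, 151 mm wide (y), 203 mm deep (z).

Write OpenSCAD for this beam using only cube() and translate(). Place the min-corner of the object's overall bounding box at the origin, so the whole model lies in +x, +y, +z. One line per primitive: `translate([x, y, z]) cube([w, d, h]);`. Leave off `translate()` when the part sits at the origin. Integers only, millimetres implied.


cube([3124, 151, 203]);


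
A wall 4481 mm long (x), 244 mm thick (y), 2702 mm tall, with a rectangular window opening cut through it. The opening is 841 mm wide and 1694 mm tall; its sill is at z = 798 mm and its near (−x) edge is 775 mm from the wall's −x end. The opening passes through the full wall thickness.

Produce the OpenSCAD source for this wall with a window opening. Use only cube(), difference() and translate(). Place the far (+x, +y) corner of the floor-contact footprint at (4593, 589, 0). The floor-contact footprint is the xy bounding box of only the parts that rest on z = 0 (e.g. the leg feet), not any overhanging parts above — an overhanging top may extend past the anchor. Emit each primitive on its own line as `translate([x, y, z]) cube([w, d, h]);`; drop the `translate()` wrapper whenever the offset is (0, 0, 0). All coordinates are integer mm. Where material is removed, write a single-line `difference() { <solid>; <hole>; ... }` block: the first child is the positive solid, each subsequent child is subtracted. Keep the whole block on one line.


difference() { translate([112, 345, 0]) cube([4481, 244, 2702]); translate([887, 345, 798]) cube([841, 244, 1694]); }


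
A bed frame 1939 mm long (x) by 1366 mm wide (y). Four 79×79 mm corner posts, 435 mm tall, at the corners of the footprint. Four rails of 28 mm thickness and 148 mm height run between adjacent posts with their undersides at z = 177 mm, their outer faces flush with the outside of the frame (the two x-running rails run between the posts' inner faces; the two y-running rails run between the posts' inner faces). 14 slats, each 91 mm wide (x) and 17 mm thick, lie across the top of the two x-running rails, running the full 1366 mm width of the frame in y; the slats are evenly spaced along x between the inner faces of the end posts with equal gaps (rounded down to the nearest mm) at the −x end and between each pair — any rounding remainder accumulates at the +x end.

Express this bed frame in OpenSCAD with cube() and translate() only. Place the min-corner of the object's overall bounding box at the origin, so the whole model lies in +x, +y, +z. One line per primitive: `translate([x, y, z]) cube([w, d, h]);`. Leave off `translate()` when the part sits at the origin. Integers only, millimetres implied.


// slat z = rail_z + rail_h = 177 + 148 = 325
// slat gap = ⌊(1781 − 14·91) / 15⌋ = 33
cube([79, 79, 435]);
translate([0, 1287, 0]) cube([79, 79, 435]);
translate([1860, 0, 0]) cube([79, 79, 435]);
translate([1860, 1287, 0]) cube([79, 79, 435]);
translate([79, 0, 177]) cube([1781, 28, 148]);
translate([79, 1338, 177]) cube([1781, 28, 148]);
translate([0, 79, 177]) cube([28, 1208, 148]);
translate([1911, 79, 177]) cube([28, 1208, 148]);
translate([112, 0, 325]) cube([91, 1366, 17]);
translate([236, 0, 325]) cube([91, 1366, 17]);
translate([360, 0, 325]) cube([91, 1366, 17]);
translate([484, 0, 325]) cube([91, 1366, 17]);
translate([608, 0, 325]) cube([91, 1366, 17]);
translate([732, 0, 325]) cube([91, 1366, 17]);
translate([856, 0, 325]) cube([91, 1366, 17]);
translate([980, 0, 325]) cube([91, 1366, 17]);
translate([1104, 0, 325]) cube([91, 1366, 17]);
translate([1228, 0, 325]) cube([91, 1366, 17]);
translate([1352, 0, 325]) cube([91, 1366, 17]);
translate([1476, 0, 325]) cube([91, 1366, 17]);
translate([1600, 0, 325]) cube([91, 1366, 17]);
translate([1724, 0, 325]) cube([91, 1366, 17]);


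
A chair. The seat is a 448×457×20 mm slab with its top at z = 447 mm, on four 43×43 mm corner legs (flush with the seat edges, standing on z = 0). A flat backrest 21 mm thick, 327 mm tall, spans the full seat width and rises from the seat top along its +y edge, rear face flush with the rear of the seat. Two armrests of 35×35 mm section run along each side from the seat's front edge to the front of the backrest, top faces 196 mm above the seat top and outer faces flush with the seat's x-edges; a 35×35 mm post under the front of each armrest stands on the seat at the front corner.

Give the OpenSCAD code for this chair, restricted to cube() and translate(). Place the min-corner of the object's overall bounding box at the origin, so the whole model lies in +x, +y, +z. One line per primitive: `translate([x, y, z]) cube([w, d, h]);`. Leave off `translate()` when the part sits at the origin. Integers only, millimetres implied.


translate([0, 0, 427]) cube([448, 457, 20]);
cube([43, 43, 427]);
translate([405, 0, 0]) cube([43, 43, 427]);
translate([0, 414, 0]) cube([43, 43, 427]);
translate([405, 414, 0]) cube([43, 43, 427]);
translate([0, 436, 447]) cube([448, 21, 327]);
translate([0, 0, 608]) cube([35, 436, 35]);
translate([413, 0, 608]) cube([35, 436, 35]);
translate([0, 0, 447]) cube([35, 35, 161]);
translate([413, 0, 447]) cube([35, 35, 161]);


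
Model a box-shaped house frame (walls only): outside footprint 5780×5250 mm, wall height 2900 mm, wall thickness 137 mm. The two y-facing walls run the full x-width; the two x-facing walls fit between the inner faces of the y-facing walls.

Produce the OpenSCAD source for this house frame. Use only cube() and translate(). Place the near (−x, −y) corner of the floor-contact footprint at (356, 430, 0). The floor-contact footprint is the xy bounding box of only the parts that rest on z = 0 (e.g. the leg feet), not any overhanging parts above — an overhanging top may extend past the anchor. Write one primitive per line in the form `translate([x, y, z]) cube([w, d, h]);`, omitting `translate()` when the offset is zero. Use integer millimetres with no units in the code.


translate([356, 430, 0]) cube([5780, 137, 2900]);
translate([356, 5543, 0]) cube([5780, 137, 2900]);
translate([356, 567, 0]) cube([137, 4976, 2900]);
translate([5999, 567, 0]) cube([137, 4976, 2900]);


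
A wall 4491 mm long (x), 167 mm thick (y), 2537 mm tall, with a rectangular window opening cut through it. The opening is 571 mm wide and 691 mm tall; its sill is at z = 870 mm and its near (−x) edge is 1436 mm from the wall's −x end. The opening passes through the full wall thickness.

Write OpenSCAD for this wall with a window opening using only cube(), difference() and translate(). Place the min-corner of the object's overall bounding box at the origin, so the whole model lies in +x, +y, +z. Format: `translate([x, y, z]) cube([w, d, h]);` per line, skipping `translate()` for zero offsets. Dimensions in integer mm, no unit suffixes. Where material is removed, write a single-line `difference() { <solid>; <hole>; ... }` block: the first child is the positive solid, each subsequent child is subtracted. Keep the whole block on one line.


difference() { cube([4491, 167, 2537]); translate([1436, 0, 870]) cube([571, 167, 691]); }


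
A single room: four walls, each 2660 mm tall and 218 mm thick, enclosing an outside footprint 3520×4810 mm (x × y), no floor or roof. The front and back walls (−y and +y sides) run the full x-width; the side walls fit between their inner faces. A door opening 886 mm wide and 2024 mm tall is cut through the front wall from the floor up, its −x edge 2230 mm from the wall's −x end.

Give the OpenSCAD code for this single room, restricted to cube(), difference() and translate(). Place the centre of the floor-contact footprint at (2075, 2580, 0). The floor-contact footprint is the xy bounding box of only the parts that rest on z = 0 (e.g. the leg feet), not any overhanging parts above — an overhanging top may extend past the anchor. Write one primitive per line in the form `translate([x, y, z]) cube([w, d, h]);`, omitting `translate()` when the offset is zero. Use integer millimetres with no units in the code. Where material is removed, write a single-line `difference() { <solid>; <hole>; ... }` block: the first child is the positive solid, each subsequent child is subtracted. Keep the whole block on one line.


difference() { translate([315, 175, 0]) cube([3520, 218, 2660]); translate([2545, 175, 0]) cube([886, 218, 2024]); }
translate([315, 4767, 0]) cube([3520, 218, 2660]);
translate([315, 393, 0]) cube([218, 4374, 2660]);
translate([3617, 393, 0]) cube([218, 4374, 2660]);


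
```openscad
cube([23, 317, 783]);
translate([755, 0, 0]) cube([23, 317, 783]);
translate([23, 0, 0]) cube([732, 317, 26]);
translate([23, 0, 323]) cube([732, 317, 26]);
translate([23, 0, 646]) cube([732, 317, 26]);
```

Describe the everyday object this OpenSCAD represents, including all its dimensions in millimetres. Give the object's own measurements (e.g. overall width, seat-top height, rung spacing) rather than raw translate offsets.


An open bookshelf. Two side panels, each 23 mm thick, 317 mm deep and 783 mm tall, stand 778 mm apart (outside-to-outside). Between them sit 3 shelves, each 26 mm thick and 317 mm deep, spanning the full gap between the sides. The bottom shelf rests on the floor (its underside at z = 0) and the clear gap between one shelf's top and the next shelf's underside is 297 mm.


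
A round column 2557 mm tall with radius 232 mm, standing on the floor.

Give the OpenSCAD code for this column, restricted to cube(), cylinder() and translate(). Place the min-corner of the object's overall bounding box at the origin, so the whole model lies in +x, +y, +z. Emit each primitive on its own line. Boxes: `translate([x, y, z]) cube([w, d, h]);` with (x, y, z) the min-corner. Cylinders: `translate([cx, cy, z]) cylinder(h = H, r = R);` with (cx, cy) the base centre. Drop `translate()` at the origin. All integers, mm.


translate([232, 232, 0]) cylinder(h = 2557, r = 232);


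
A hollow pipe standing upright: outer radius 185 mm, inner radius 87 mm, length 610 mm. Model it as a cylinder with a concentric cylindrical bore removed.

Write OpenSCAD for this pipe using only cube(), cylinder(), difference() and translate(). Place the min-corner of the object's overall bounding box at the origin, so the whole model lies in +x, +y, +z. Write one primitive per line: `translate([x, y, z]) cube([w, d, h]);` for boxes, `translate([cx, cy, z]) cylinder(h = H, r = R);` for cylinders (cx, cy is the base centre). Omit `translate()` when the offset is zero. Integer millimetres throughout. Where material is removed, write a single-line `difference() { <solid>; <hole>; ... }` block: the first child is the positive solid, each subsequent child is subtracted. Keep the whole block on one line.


difference() { translate([185, 185, 0]) cylinder(h = 610, r = 185); translate([185, 185, 0]) cylinder(h = 610, r = 87); }


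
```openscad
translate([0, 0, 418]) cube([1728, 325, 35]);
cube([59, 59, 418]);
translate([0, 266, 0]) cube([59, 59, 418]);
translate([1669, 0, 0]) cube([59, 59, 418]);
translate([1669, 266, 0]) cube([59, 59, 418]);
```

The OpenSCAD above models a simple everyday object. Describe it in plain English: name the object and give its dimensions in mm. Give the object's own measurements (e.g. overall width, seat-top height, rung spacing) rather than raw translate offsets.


A long wooden bench with a 1728 mm (x) × 325 mm (y) seat, 35 mm thick, its top surface 453 mm above the floor. Four 59 mm square legs at the seat corners, flush with the edges, run from z = 0 to the seat underside.


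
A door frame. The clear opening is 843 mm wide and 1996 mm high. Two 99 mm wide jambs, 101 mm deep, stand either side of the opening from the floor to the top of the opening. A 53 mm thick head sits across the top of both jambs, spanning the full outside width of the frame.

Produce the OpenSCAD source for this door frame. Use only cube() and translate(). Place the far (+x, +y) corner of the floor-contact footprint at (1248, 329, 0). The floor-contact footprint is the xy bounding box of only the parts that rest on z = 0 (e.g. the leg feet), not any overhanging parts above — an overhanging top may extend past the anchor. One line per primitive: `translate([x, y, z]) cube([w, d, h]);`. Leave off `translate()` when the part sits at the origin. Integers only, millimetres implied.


translate([207, 228, 0]) cube([99, 101, 1996]);
translate([1149, 228, 0]) cube([99, 101, 1996]);
translate([207, 228, 1996]) cube([1041, 101, 53]);


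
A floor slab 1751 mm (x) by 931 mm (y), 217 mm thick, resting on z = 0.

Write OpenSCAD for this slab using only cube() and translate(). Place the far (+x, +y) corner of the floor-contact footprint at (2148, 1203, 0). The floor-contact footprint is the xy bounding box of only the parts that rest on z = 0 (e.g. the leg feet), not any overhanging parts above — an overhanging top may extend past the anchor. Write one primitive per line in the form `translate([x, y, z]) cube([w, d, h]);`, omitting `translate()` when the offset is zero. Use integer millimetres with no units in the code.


translate([397, 272, 0]) cube([1751, 931, 217]);


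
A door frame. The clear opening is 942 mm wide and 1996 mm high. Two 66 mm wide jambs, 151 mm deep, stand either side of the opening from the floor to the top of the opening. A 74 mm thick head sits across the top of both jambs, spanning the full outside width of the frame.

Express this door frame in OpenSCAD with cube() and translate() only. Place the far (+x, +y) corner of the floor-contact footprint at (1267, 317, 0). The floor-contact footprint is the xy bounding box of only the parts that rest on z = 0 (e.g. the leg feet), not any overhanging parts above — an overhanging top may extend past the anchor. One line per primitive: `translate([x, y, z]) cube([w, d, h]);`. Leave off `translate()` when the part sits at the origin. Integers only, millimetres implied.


translate([193, 166, 0]) cube([66, 151, 1996]);
translate([1201, 166, 0]) cube([66, 151, 1996]);
translate([193, 166, 1996]) cube([1074, 151, 74]);


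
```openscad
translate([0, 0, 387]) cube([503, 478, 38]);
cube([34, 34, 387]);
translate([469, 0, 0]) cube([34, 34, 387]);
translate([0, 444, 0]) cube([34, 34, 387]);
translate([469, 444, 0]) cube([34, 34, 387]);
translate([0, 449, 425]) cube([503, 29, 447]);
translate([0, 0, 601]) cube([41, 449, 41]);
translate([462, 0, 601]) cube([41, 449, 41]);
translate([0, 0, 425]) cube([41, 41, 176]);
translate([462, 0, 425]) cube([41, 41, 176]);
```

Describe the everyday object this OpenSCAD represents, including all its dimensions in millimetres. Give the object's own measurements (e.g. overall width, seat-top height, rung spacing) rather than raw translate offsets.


A chair. The seat is a 503×478×38 mm slab with its top at z = 425 mm, on four 34×34 mm corner legs (flush with the seat edges, standing on z = 0). A flat backrest 29 mm thick, 447 mm tall, spans the full seat width and rises from the seat top along its +y edge, rear face flush with the rear of the seat. Two armrests of 41×41 mm section run along each side from the seat's front edge to the front of the backrest, top faces 217 mm above the seat top and outer faces flush with the seat's x-edges; a 41×41 mm post under the front of each armrest stands on the seat at the front corner.


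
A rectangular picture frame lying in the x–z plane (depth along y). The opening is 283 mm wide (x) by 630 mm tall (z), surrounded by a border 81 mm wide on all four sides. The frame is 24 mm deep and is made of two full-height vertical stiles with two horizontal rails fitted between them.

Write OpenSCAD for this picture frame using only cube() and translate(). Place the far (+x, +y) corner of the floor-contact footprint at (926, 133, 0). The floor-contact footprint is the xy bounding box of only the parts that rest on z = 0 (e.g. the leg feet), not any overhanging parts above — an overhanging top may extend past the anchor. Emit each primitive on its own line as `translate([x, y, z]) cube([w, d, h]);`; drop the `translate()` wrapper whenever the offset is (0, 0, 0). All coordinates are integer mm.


translate([481, 109, 0]) cube([81, 24, 792]);
translate([845, 109, 0]) cube([81, 24, 792]);
translate([562, 109, 0]) cube([283, 24, 81]);
translate([562, 109, 711]) cube([283, 24, 81]);


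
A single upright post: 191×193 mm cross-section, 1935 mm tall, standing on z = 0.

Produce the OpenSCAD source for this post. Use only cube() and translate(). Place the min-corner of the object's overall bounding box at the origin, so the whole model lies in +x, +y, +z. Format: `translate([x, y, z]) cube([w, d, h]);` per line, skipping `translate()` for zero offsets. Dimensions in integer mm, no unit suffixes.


cube([191, 193, 1935]);


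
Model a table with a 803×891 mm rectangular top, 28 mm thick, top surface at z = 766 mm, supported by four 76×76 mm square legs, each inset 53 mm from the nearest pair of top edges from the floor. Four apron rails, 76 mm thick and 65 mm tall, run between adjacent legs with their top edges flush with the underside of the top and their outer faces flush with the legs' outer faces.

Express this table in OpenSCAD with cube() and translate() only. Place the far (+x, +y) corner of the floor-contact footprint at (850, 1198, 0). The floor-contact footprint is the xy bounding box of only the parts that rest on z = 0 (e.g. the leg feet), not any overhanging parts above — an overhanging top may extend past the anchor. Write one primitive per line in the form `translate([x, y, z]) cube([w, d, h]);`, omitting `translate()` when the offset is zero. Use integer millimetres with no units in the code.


translate([100, 360, 738]) cube([803, 891, 28]);
translate([153, 413, 0]) cube([76, 76, 738]);
translate([774, 413, 0]) cube([76, 76, 738]);
translate([153, 1122, 0]) cube([76, 76, 738]);
translate([774, 1122, 0]) cube([76, 76, 738]);
translate([229, 413, 673]) cube([545, 76, 65]);
translate([229, 1122, 673]) cube([545, 76, 65]);
translate([153, 489, 673]) cube([76, 633, 65]);
translate([774, 489, 673]) cube([76, 633, 65]);


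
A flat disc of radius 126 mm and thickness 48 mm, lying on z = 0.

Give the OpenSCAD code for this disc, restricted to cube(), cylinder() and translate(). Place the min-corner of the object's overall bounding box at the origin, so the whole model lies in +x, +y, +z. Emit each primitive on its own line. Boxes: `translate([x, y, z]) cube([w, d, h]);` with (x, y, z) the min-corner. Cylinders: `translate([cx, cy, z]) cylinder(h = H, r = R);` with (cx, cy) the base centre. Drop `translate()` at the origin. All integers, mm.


translate([126, 126, 0]) cylinder(h = 48, r = 126);


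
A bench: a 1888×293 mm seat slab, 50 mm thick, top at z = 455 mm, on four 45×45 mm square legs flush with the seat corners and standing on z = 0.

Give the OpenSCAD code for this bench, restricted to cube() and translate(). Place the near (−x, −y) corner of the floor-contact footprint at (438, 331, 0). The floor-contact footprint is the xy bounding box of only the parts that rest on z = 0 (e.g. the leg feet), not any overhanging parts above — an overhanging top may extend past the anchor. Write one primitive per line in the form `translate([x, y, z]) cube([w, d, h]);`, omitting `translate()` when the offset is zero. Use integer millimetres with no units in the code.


// leg_h = 455 − 50 = 405
translate([438, 331, 405]) cube([1888, 293, 50]);
translate([438, 331, 0]) cube([45, 45, 405]);
translate([438, 579, 0]) cube([45, 45, 405]);
translate([2281, 331, 0]) cube([45, 45, 405]);
translate([2281, 579, 0]) cube([45, 45, 405]);


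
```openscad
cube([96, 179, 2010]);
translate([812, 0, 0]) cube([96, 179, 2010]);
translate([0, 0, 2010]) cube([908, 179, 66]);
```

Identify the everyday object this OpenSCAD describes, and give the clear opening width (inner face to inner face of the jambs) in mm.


A door frame. The clear opening width is 716 mm.

Two 2010 mm tall posts with a header on top — a door frame. The left jamb is 96 mm wide at x = 0; the right jamb starts at x = 812. The clear opening is 812 − 96 = 716 mm.


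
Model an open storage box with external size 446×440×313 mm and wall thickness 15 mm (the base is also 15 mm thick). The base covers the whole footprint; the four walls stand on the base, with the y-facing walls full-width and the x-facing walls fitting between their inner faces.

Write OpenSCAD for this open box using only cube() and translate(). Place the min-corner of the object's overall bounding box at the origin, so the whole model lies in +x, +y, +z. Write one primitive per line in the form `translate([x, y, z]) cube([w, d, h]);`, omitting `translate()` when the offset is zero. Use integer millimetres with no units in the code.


cube([446, 440, 15]);
translate([0, 0, 15]) cube([446, 15, 298]);
translate([0, 425, 15]) cube([446, 15, 298]);
translate([0, 15, 15]) cube([15, 410, 298]);
translate([431, 15, 15]) cube([15, 410, 298]);


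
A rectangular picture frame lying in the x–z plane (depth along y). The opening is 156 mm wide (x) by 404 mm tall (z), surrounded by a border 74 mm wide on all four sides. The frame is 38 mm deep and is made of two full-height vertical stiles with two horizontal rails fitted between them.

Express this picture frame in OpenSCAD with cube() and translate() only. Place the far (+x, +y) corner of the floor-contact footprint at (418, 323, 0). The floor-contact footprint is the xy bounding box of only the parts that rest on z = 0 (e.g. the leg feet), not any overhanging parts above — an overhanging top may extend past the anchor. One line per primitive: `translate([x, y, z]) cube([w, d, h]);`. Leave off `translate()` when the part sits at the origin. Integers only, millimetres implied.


translate([114, 285, 0]) cube([74, 38, 552]);
translate([344, 285, 0]) cube([74, 38, 552]);
translate([188, 285, 0]) cube([156, 38, 74]);
translate([188, 285, 478]) cube([156, 38, 74]);


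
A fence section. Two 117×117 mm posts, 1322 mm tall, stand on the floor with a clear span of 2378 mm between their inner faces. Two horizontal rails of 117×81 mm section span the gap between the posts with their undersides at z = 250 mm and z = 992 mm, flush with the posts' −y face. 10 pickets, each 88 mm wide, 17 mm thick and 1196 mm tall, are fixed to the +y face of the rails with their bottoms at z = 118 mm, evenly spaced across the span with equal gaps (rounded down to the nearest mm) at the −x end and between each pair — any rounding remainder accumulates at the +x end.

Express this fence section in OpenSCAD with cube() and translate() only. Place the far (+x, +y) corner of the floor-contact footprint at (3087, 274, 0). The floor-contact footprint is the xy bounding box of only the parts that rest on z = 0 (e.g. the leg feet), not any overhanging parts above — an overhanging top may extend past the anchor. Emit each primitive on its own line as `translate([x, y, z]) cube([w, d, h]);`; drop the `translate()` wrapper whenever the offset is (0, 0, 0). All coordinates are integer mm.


translate([475, 157, 0]) cube([117, 117, 1322]);
translate([2970, 157, 0]) cube([117, 117, 1322]);
translate([592, 157, 250]) cube([2378, 117, 81]);
translate([592, 157, 992]) cube([2378, 117, 81]);
translate([728, 274, 118]) cube([88, 17, 1196]);
translate([952, 274, 118]) cube([88, 17, 1196]);
translate([1176, 274, 118]) cube([88, 17, 1196]);
translate([1400, 274, 118]) cube([88, 17, 1196]);
translate([1624, 274, 118]) cube([88, 17, 1196]);
translate([1848, 274, 118]) cube([88, 17, 1196]);
translate([2072, 274, 118]) cube([88, 17, 1196]);
translate([2296, 274, 118]) cube([88, 17, 1196]);
translate([2520, 274, 118]) cube([88, 17, 1196]);
translate([2744, 274, 118]) cube([88, 17, 1196]);


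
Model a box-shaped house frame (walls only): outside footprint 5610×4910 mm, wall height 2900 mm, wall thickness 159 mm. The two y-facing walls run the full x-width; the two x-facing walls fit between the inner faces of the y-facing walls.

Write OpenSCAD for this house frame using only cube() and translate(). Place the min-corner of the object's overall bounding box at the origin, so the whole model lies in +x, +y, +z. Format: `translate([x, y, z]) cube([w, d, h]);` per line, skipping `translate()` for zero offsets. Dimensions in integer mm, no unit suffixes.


cube([5610, 159, 2900]);
translate([0, 4751, 0]) cube([5610, 159, 2900]);
translate([0, 159, 0]) cube([159, 4592, 2900]);
translate([5451, 159, 0]) cube([159, 4592, 2900]);


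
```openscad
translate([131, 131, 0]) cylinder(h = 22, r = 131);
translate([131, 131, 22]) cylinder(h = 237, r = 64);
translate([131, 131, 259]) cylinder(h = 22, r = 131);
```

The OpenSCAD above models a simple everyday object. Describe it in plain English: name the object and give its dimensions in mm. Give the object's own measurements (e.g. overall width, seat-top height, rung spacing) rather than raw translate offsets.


A spool: two coaxial disc flanges of radius 131 mm and thickness 22 mm, joined by a core cylinder of radius 64 mm and height 237 mm. The lower flange rests on z = 0 and the three cylinders share a vertical axis.


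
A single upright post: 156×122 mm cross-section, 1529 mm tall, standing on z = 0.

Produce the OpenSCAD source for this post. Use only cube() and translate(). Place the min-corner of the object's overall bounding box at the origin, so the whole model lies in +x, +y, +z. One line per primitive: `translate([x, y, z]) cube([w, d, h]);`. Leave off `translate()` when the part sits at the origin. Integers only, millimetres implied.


cube([156, 122, 1529]);


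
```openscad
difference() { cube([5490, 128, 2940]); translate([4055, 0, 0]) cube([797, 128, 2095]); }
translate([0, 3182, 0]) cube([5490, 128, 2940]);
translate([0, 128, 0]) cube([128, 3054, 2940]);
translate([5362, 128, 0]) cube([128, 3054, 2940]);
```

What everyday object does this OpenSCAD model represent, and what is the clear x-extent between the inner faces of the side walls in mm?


A single room. The interior width is 5234 mm.

Four walls enclosing a rectangle with a door in the front wall — a room. Outside width 5490 minus two 128 mm walls gives 5234 mm.


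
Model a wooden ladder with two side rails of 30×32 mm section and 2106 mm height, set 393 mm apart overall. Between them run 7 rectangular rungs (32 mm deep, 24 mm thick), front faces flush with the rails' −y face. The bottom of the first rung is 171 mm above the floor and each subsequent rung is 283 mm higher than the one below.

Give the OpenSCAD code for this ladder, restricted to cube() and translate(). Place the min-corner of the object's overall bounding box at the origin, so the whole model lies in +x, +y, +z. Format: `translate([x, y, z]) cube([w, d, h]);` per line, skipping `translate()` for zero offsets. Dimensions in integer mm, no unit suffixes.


cube([30, 32, 2106]);
translate([363, 0, 0]) cube([30, 32, 2106]);
translate([30, 0, 171]) cube([333, 32, 24]);
translate([30, 0, 454]) cube([333, 32, 24]);
translate([30, 0, 737]) cube([333, 32, 24]);
translate([30, 0, 1020]) cube([333, 32, 24]);
translate([30, 0, 1303]) cube([333, 32, 24]);
translate([30, 0, 1586]) cube([333, 32, 24]);
translate([30, 0, 1869]) cube([333, 32, 24]);


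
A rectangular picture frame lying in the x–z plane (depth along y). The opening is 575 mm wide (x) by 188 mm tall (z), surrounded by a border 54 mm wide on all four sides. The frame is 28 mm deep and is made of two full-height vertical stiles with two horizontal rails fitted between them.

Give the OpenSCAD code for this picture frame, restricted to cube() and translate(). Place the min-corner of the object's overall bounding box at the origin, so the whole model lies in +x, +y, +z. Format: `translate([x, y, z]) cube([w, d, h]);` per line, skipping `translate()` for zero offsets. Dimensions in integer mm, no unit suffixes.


cube([54, 28, 296]);
translate([629, 0, 0]) cube([54, 28, 296]);
translate([54, 0, 0]) cube([575, 28, 54]);
translate([54, 0, 242]) cube([575, 28, 54]);


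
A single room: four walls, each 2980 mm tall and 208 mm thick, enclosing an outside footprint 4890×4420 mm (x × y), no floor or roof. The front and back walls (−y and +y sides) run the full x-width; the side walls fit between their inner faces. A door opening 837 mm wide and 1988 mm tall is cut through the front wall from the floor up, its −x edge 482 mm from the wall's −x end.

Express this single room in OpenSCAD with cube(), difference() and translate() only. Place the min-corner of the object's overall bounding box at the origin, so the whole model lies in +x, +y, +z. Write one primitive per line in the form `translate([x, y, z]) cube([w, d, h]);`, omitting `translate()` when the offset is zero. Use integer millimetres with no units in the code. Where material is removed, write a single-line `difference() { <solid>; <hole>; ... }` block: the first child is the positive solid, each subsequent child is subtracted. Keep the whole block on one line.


difference() { cube([4890, 208, 2980]); translate([482, 0, 0]) cube([837, 208, 1988]); }
translate([0, 4212, 0]) cube([4890, 208, 2980]);
translate([0, 208, 0]) cube([208, 4004, 2980]);
translate([4682, 208, 0]) cube([208, 4004, 2980]);


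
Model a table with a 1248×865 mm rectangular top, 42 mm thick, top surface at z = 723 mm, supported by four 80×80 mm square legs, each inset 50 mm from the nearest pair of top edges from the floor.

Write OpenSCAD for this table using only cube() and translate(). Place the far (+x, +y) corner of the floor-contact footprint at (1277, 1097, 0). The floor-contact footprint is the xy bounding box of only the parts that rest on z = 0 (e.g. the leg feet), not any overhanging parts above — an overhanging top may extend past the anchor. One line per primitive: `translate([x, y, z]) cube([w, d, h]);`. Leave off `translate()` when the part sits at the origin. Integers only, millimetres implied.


translate([79, 282, 681]) cube([1248, 865, 42]);
translate([129, 332, 0]) cube([80, 80, 681]);
translate([1197, 332, 0]) cube([80, 80, 681]);
translate([129, 1017, 0]) cube([80, 80, 681]);
translate([1197, 1017, 0]) cube([80, 80, 681]);


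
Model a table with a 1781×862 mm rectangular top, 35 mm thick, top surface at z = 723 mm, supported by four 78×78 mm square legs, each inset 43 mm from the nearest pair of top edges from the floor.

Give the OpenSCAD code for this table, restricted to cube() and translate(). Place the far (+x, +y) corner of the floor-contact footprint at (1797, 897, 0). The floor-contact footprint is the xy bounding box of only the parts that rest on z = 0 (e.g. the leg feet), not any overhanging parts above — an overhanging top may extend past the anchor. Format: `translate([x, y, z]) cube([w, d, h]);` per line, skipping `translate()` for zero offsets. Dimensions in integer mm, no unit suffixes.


// leg_h = 723 - 35 = 688
translate([59, 78, 688]) cube([1781, 862, 35]);
translate([102, 121, 0]) cube([78, 78, 688]);
translate([1719, 121, 0]) cube([78, 78, 688]);
translate([102, 819, 0]) cube([78, 78, 688]);
translate([1719, 819, 0]) cube([78, 78, 688]);
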